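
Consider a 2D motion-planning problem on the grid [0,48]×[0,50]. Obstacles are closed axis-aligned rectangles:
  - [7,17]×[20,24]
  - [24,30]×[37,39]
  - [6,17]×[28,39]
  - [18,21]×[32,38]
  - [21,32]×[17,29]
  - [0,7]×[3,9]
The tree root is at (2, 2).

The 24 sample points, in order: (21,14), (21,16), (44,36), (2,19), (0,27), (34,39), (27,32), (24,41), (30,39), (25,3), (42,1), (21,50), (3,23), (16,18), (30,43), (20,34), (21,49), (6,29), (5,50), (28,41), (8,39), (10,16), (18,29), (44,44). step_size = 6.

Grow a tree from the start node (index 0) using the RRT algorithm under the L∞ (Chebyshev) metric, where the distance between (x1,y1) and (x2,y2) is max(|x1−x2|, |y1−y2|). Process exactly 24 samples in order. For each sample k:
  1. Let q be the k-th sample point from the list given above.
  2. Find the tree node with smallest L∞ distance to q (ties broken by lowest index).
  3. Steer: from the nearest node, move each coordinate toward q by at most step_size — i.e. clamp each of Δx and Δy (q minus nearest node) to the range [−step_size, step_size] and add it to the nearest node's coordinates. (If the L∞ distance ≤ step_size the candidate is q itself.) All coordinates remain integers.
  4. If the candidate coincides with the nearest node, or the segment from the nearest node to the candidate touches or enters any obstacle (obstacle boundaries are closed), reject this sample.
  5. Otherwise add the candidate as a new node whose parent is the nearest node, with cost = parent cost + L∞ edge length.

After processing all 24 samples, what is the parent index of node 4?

Parent of node 4: 3

1. q=(21,14) nearest=0 d=19 new=(8,8) → blocked by [0,7]×[3,9], reject
2. q=(21,16) nearest=0 d=19 new=(8,8) → blocked by [0,7]×[3,9], reject
3. q=(44,36) nearest=0 d=42 new=(8,8) → blocked by [0,7]×[3,9], reject
4. q=(2,19) nearest=0 d=17 new=(2,8) → blocked by [0,7]×[3,9], reject
5. q=(0,27) nearest=0 d=25 new=(0,8) → blocked by [0,7]×[3,9], reject
6. q=(34,39) nearest=0 d=37 new=(8,8) → blocked by [0,7]×[3,9], reject
7. q=(27,32) nearest=0 d=30 new=(8,8) → blocked by [0,7]×[3,9], reject
8. q=(24,41) nearest=0 d=39 new=(8,8) → blocked by [0,7]×[3,9], reject
9. q=(30,39) nearest=0 d=37 new=(8,8) → blocked by [0,7]×[3,9], reject
10. q=(25,3) nearest=0 d=23 new=(8,3) → add node 1 parent=0 cost=6
11. q=(42,1) nearest=1 d=34 new=(14,1) → add node 2 parent=1 cost=12
12. q=(21,50) nearest=1 d=47 new=(14,9) → add node 3 parent=1 cost=12
13. q=(3,23) nearest=3 d=14 new=(8,15) → add node 4 parent=3 cost=18
14. q=(16,18) nearest=4 d=8 new=(14,18) → add node 5 parent=4 cost=24
15. q=(30,43) nearest=5 d=25 new=(20,24) → blocked by [7,17]×[20,24], reject
16. q=(20,34) nearest=5 d=16 new=(20,24) → blocked by [7,17]×[20,24], reject
17. q=(21,49) nearest=5 d=31 new=(20,24) → blocked by [7,17]×[20,24], reject
18. q=(6,29) nearest=5 d=11 new=(8,24) → blocked by [7,17]×[20,24], reject
19. q=(5,50) nearest=5 d=32 new=(8,24) → blocked by [7,17]×[20,24], reject
20. q=(28,41) nearest=5 d=23 new=(20,24) → blocked by [7,17]×[20,24], reject
21. q=(8,39) nearest=5 d=21 new=(8,24) → blocked by [7,17]×[20,24], reject
22. q=(10,16) nearest=4 d=2 new=(10,16) → add node 6 parent=4 cost=20
23. q=(18,29) nearest=5 d=11 new=(18,24) → blocked by [7,17]×[20,24], reject
24. q=(44,44) nearest=5 d=30 new=(20,24) → blocked by [7,17]×[20,24], reject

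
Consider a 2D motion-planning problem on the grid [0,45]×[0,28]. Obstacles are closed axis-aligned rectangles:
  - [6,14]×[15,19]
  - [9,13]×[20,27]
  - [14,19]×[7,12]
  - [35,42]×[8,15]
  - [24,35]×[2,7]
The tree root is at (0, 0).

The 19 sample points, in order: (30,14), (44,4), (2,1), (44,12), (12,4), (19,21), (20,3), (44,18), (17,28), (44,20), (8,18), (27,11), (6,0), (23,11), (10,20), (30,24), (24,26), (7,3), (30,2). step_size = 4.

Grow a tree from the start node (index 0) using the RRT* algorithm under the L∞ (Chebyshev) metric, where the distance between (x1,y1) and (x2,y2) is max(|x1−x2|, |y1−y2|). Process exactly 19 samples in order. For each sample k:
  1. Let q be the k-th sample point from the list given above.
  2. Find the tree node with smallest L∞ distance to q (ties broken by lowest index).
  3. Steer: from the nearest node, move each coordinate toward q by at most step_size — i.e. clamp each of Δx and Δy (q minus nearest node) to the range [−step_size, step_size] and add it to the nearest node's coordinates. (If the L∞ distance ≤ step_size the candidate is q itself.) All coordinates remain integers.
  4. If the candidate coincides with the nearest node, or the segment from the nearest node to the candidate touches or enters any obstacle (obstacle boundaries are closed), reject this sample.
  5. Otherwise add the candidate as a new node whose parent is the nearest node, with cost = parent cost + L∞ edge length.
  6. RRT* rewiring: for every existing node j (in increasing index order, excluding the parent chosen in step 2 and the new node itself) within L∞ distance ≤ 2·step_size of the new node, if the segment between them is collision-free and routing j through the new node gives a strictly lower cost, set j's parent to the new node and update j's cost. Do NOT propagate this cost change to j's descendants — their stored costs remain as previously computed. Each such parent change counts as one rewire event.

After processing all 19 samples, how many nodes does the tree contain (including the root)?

1. q=(30,14) nearest=0 d=30 new=(4,4) → add node 1 parent=0 cost=4
2. q=(44,4) nearest=1 d=40 new=(8,4) → add node 2 parent=1 cost=8
3. q=(2,1) nearest=0 d=2 new=(2,1) → add node 3 parent=0 cost=2
4. q=(44,12) nearest=2 d=36 new=(12,8) → add node 4 parent=2 cost=12
5. q=(12,4) nearest=2 d=4 new=(12,4) → add node 5 parent=2 cost=12
6. q=(19,21) nearest=4 d=13 new=(16,12) → blocked by [14,19]×[7,12], reject
7. q=(20,3) nearest=4 d=8 new=(16,4) → add node 6 parent=4 cost=16
8. q=(44,18) nearest=6 d=28 new=(20,8) → blocked by [14,19]×[7,12], reject
9. q=(17,28) nearest=4 d=20 new=(16,12) → blocked by [14,19]×[7,12], reject
10. q=(44,20) nearest=6 d=28 new=(20,8) → blocked by [14,19]×[7,12], reject
11. q=(8,18) nearest=4 d=10 new=(8,12) → add node 7 parent=4 cost=16
12. q=(27,11) nearest=6 d=11 new=(20,8) → blocked by [14,19]×[7,12], reject
13. q=(6,0) nearest=1 d=4 new=(6,0) → add node 8 parent=1 cost=8
14. q=(23,11) nearest=6 d=7 new=(20,8) → blocked by [14,19]×[7,12], reject
15. q=(10,20) nearest=7 d=8 new=(10,16) → blocked by [6,14]×[15,19], reject
16. q=(30,24) nearest=4 d=18 new=(16,12) → blocked by [14,19]×[7,12], reject
17. q=(24,26) nearest=7 d=16 new=(12,16) → blocked by [6,14]×[15,19], reject
18. q=(7,3) nearest=2 d=1 new=(7,3) → add node 9 parent=2 cost=9
19. q=(30,2) nearest=6 d=14 new=(20,2) → add node 10 parent=6 cost=20

Node count: 11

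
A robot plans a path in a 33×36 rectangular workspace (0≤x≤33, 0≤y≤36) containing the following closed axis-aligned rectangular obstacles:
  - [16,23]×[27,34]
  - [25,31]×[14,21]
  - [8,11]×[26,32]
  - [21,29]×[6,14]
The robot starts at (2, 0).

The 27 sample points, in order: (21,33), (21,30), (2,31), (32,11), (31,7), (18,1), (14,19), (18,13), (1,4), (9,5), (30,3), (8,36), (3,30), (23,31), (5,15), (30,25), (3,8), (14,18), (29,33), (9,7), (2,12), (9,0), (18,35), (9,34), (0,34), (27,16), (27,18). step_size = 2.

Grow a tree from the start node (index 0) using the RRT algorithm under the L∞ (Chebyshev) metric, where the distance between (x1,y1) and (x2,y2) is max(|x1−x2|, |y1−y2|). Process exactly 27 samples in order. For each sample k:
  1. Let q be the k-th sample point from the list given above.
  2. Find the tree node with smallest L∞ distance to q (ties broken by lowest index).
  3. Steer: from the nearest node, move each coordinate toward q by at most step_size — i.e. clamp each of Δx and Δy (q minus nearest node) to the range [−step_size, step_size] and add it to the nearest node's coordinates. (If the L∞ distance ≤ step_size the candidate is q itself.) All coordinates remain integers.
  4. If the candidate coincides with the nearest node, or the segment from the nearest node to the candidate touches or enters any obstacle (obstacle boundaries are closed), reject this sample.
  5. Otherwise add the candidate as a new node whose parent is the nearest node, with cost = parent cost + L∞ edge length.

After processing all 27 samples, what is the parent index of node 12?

1. q=(21,33) nearest=0 d=33 new=(4,2) → add node 1 parent=0 cost=2
2. q=(21,30) nearest=1 d=28 new=(6,4) → add node 2 parent=1 cost=4
3. q=(2,31) nearest=2 d=27 new=(4,6) → add node 3 parent=2 cost=6
4. q=(32,11) nearest=2 d=26 new=(8,6) → add node 4 parent=2 cost=6
5. q=(31,7) nearest=4 d=23 new=(10,7) → add node 5 parent=4 cost=8
6. q=(18,1) nearest=5 d=8 new=(12,5) → add node 6 parent=5 cost=10
7. q=(14,19) nearest=5 d=12 new=(12,9) → add node 7 parent=5 cost=10
8. q=(18,13) nearest=7 d=6 new=(14,11) → add node 8 parent=7 cost=12
9. q=(1,4) nearest=1 d=3 new=(2,4) → add node 9 parent=1 cost=4
10. q=(9,5) nearest=4 d=1 new=(9,5) → add node 10 parent=4 cost=7
11. q=(30,3) nearest=8 d=16 new=(16,9) → add node 11 parent=8 cost=14
12. q=(8,36) nearest=8 d=25 new=(12,13) → add node 12 parent=8 cost=14
13. q=(3,30) nearest=12 d=17 new=(10,15) → add node 13 parent=12 cost=16
14. q=(23,31) nearest=13 d=16 new=(12,17) → add node 14 parent=13 cost=18
15. q=(5,15) nearest=13 d=5 new=(8,15) → add node 15 parent=13 cost=18
16. q=(30,25) nearest=8 d=16 new=(16,13) → add node 16 parent=8 cost=14
17. q=(3,8) nearest=3 d=2 new=(3,8) → add node 17 parent=3 cost=8
18. q=(14,18) nearest=14 d=2 new=(14,18) → add node 18 parent=14 cost=20
19. q=(29,33) nearest=18 d=15 new=(16,20) → add node 19 parent=18 cost=22
20. q=(9,7) nearest=4 d=1 new=(9,7) → add node 20 parent=4 cost=7
21. q=(2,12) nearest=17 d=4 new=(2,10) → add node 21 parent=17 cost=10
22. q=(9,0) nearest=2 d=4 new=(8,2) → add node 22 parent=2 cost=6
23. q=(18,35) nearest=19 d=15 new=(18,22) → add node 23 parent=19 cost=24
24. q=(9,34) nearest=23 d=12 new=(16,24) → add node 24 parent=23 cost=26
25. q=(0,34) nearest=18 d=16 new=(12,20) → add node 25 parent=18 cost=22
26. q=(27,16) nearest=23 d=9 new=(20,20) → add node 26 parent=23 cost=26
27. q=(27,18) nearest=26 d=7 new=(22,18) → add node 27 parent=26 cost=28

Parent of node 12: 8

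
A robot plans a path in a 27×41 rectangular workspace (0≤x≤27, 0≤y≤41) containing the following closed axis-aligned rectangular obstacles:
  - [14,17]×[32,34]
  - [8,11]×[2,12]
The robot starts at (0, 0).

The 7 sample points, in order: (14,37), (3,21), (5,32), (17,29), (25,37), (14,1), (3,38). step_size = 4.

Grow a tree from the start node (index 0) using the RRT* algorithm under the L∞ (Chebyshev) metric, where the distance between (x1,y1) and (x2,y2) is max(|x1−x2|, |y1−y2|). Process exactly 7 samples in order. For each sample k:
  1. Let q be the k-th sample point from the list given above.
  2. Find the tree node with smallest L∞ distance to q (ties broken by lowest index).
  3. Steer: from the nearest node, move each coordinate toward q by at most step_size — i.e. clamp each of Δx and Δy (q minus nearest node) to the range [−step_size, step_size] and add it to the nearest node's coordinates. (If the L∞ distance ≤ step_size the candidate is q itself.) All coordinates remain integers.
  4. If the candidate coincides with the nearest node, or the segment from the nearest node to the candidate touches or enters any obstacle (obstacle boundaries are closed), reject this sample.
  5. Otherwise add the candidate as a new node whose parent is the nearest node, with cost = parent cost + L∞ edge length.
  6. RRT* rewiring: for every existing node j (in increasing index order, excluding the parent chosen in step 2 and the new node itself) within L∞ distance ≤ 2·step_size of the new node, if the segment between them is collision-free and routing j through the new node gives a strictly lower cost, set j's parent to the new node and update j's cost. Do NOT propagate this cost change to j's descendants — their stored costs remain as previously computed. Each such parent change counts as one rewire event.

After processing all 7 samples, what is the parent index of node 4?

1. q=(14,37) nearest=0 d=37 new=(4,4) → add node 1 parent=0 cost=4
2. q=(3,21) nearest=1 d=17 new=(3,8) → add node 2 parent=1 cost=8
3. q=(5,32) nearest=2 d=24 new=(5,12) → add node 3 parent=2 cost=12
4. q=(17,29) nearest=3 d=17 new=(9,16) → add node 4 parent=3 cost=16
5. q=(25,37) nearest=4 d=21 new=(13,20) → add node 5 parent=4 cost=20
6. q=(14,1) nearest=1 d=10 new=(8,1) → add node 6 parent=1 cost=8
7. q=(3,38) nearest=5 d=18 new=(9,24) → add node 7 parent=5 cost=24

Parent of node 4: 3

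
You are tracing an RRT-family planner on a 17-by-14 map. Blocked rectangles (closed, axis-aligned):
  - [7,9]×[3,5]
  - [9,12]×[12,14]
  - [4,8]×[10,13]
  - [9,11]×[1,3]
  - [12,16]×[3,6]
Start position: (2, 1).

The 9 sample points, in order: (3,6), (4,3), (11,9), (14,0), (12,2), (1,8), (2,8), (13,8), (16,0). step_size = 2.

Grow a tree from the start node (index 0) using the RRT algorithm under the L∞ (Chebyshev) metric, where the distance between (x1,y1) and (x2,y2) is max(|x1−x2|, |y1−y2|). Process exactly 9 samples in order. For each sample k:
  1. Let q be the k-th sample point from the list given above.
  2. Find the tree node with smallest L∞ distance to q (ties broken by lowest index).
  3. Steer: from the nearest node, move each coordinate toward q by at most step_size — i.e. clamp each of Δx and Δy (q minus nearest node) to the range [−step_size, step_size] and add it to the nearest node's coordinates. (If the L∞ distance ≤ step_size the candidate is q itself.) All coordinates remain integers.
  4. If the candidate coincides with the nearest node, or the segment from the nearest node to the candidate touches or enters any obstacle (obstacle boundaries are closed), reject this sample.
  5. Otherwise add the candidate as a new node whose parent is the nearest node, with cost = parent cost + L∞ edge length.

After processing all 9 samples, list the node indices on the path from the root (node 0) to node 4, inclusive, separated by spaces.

Path: 0 1 4

1. q=(3,6) nearest=0 d=5 new=(3,3) → add node 1 parent=0 cost=2
2. q=(4,3) nearest=1 d=1 new=(4,3) → add node 2 parent=1 cost=3
3. q=(11,9) nearest=2 d=7 new=(6,5) → add node 3 parent=2 cost=5
4. q=(14,0) nearest=3 d=8 new=(8,3) → blocked by [7,9]×[3,5], reject
5. q=(12,2) nearest=3 d=6 new=(8,3) → blocked by [7,9]×[3,5], reject
6. q=(1,8) nearest=1 d=5 new=(1,5) → add node 4 parent=1 cost=4
7. q=(2,8) nearest=4 d=3 new=(2,7) → add node 5 parent=4 cost=6
8. q=(13,8) nearest=3 d=7 new=(8,7) → add node 6 parent=3 cost=7
9. q=(16,0) nearest=6 d=8 new=(10,5) → add node 7 parent=6 cost=9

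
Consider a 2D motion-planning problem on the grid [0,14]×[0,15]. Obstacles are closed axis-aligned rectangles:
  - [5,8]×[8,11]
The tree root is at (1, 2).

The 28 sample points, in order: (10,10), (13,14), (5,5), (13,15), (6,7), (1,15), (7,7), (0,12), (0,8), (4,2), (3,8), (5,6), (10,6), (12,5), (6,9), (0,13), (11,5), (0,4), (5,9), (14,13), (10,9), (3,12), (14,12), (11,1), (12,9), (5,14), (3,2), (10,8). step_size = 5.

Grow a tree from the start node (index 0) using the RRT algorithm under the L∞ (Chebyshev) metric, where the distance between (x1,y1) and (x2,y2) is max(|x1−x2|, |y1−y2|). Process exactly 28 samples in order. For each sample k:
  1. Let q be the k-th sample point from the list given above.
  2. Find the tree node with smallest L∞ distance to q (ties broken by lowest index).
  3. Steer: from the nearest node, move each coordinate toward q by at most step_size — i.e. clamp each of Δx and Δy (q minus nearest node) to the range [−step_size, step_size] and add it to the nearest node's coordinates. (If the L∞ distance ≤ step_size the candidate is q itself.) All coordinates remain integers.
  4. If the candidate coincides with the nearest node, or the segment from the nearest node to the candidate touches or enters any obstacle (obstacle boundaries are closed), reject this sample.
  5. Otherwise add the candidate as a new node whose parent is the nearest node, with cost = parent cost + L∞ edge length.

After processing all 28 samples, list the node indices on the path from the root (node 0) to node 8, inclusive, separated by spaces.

Path: 0 1 3 8

1. q=(10,10) nearest=0 d=9 new=(6,7) → add node 1 parent=0 cost=5
2. q=(13,14) nearest=1 d=7 new=(11,12) → blocked by [5,8]×[8,11], reject
3. q=(5,5) nearest=1 d=2 new=(5,5) → add node 2 parent=1 cost=7
4. q=(13,15) nearest=1 d=8 new=(11,12) → blocked by [5,8]×[8,11], reject
5. q=(6,7) nearest=1 d=0 → coincident, reject
6. q=(1,15) nearest=1 d=8 new=(1,12) → blocked by [5,8]×[8,11], reject
7. q=(7,7) nearest=1 d=1 new=(7,7) → add node 3 parent=1 cost=6
8. q=(0,12) nearest=1 d=6 new=(1,12) → blocked by [5,8]×[8,11], reject
9. q=(0,8) nearest=2 d=5 new=(0,8) → add node 4 parent=2 cost=12
10. q=(4,2) nearest=0 d=3 new=(4,2) → add node 5 parent=0 cost=3
11. q=(3,8) nearest=1 d=3 new=(3,8) → add node 6 parent=1 cost=8
12. q=(5,6) nearest=1 d=1 new=(5,6) → add node 7 parent=1 cost=6
13. q=(10,6) nearest=3 d=3 new=(10,6) → add node 8 parent=3 cost=9
14. q=(12,5) nearest=8 d=2 new=(12,5) → add node 9 parent=8 cost=11
15. q=(6,9) nearest=1 d=2 new=(6,9) → blocked by [5,8]×[8,11], reject
16. q=(0,13) nearest=4 d=5 new=(0,13) → add node 10 parent=4 cost=17
17. q=(11,5) nearest=8 d=1 new=(11,5) → add node 11 parent=8 cost=10
18. q=(0,4) nearest=0 d=2 new=(0,4) → add node 12 parent=0 cost=2
19. q=(5,9) nearest=1 d=2 new=(5,9) → blocked by [5,8]×[8,11], reject
20. q=(14,13) nearest=3 d=7 new=(12,12) → blocked by [5,8]×[8,11], reject
21. q=(10,9) nearest=3 d=3 new=(10,9) → add node 13 parent=3 cost=9
22. q=(3,12) nearest=10 d=3 new=(3,12) → add node 14 parent=10 cost=20
23. q=(14,12) nearest=13 d=4 new=(14,12) → add node 15 parent=13 cost=13
24. q=(11,1) nearest=9 d=4 new=(11,1) → add node 16 parent=9 cost=15
25. q=(12,9) nearest=13 d=2 new=(12,9) → add node 17 parent=13 cost=11
26. q=(5,14) nearest=14 d=2 new=(5,14) → add node 18 parent=14 cost=22
27. q=(3,2) nearest=5 d=1 new=(3,2) → add node 19 parent=5 cost=4
28. q=(10,8) nearest=13 d=1 new=(10,8) → add node 20 parent=13 cost=10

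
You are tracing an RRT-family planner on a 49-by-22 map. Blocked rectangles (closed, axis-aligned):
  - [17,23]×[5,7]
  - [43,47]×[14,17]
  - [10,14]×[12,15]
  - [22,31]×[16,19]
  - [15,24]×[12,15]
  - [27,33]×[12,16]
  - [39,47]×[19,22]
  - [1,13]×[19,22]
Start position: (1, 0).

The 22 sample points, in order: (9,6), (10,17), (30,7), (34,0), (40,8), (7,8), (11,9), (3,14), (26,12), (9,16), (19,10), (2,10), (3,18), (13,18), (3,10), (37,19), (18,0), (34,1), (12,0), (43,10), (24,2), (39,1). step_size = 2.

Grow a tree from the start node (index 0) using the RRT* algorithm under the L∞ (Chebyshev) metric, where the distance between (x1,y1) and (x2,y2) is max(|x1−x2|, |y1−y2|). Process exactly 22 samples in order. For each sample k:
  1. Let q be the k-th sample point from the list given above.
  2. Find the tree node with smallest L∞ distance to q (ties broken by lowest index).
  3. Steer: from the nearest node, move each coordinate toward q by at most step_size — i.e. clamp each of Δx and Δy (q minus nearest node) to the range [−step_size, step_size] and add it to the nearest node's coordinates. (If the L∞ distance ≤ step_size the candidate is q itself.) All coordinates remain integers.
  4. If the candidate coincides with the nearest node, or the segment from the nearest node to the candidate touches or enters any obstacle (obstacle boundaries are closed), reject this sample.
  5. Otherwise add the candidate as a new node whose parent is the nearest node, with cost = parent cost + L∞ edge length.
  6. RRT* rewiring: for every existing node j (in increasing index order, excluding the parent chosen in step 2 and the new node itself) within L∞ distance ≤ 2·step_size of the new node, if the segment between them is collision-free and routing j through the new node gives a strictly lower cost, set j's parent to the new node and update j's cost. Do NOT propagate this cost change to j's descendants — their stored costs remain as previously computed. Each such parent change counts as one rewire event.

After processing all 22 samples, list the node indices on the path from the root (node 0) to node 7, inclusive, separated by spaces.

Path: 0 1 2 3 4 5 7

1. q=(9,6) nearest=0 d=8 new=(3,2) → add node 1 parent=0 cost=2
2. q=(10,17) nearest=1 d=15 new=(5,4) → add node 2 parent=1 cost=4
3. q=(30,7) nearest=2 d=25 new=(7,6) → add node 3 parent=2 cost=6
4. q=(34,0) nearest=3 d=27 new=(9,4) → add node 4 parent=3 cost=8
5. q=(40,8) nearest=4 d=31 new=(11,6) → add node 5 parent=4 cost=10
6. q=(7,8) nearest=3 d=2 new=(7,8) → add node 6 parent=3 cost=8
7. q=(11,9) nearest=5 d=3 new=(11,8) → add node 7 parent=5 cost=12
8. q=(3,14) nearest=6 d=6 new=(5,10) → add node 8 parent=6 cost=10
9. q=(26,12) nearest=5 d=15 new=(13,8) → add node 9 parent=5 cost=12
10. q=(9,16) nearest=8 d=6 new=(7,12) → add node 10 parent=8 cost=12
11. q=(19,10) nearest=9 d=6 new=(15,10) → add node 11 parent=9 cost=14
12. q=(2,10) nearest=8 d=3 new=(3,10) → add node 12 parent=8 cost=12
13. q=(3,18) nearest=10 d=6 new=(5,14) → add node 13 parent=10 cost=14
14. q=(13,18) nearest=10 d=6 new=(9,14) → add node 14 parent=10 cost=14
15. q=(3,10) nearest=12 d=0 → coincident, reject
16. q=(37,19) nearest=11 d=22 new=(17,12) → blocked by [15,24]×[12,15], reject
17. q=(18,0) nearest=5 d=7 new=(13,4) → add node 15 parent=5 cost=12
18. q=(34,1) nearest=11 d=19 new=(17,8) → add node 16 parent=11 cost=16
19. q=(12,0) nearest=4 d=4 new=(11,2) → add node 17 parent=4 cost=10
20. q=(43,10) nearest=16 d=26 new=(19,10) → add node 18 parent=16 cost=18
21. q=(24,2) nearest=16 d=7 new=(19,6) → blocked by [17,23]×[5,7], reject
22. q=(39,1) nearest=18 d=20 new=(21,8) → add node 19 parent=18 cost=20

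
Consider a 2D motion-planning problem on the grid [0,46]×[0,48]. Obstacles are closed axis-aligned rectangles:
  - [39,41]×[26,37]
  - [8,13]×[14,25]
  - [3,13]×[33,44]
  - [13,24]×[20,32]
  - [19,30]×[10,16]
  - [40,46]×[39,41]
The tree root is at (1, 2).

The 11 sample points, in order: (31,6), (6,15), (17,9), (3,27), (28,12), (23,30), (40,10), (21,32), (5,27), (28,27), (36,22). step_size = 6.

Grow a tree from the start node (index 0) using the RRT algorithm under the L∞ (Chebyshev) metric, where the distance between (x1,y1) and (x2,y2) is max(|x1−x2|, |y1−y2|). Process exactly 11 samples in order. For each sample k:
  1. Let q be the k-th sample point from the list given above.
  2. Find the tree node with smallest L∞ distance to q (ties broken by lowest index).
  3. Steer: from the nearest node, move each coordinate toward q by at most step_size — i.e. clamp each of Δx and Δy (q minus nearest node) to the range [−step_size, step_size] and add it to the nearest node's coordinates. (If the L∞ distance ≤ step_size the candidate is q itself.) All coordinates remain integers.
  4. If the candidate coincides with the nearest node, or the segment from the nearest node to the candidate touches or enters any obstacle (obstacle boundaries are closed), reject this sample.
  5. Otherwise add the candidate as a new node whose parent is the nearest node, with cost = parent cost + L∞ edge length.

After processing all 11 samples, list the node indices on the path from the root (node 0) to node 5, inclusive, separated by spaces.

1. q=(31,6) nearest=0 d=30 new=(7,6) → add node 1 parent=0 cost=6
2. q=(6,15) nearest=1 d=9 new=(6,12) → add node 2 parent=1 cost=12
3. q=(17,9) nearest=1 d=10 new=(13,9) → add node 3 parent=1 cost=12
4. q=(3,27) nearest=2 d=15 new=(3,18) → add node 4 parent=2 cost=18
5. q=(28,12) nearest=3 d=15 new=(19,12) → blocked by [19,30]×[10,16], reject
6. q=(23,30) nearest=2 d=18 new=(12,18) → blocked by [8,13]×[14,25], reject
7. q=(40,10) nearest=3 d=27 new=(19,10) → blocked by [19,30]×[10,16], reject
8. q=(21,32) nearest=4 d=18 new=(9,24) → blocked by [8,13]×[14,25], reject
9. q=(5,27) nearest=4 d=9 new=(5,24) → add node 5 parent=4 cost=24
10. q=(28,27) nearest=3 d=18 new=(19,15) → blocked by [19,30]×[10,16], reject
11. q=(36,22) nearest=3 d=23 new=(19,15) → blocked by [19,30]×[10,16], reject

Path: 0 1 2 4 5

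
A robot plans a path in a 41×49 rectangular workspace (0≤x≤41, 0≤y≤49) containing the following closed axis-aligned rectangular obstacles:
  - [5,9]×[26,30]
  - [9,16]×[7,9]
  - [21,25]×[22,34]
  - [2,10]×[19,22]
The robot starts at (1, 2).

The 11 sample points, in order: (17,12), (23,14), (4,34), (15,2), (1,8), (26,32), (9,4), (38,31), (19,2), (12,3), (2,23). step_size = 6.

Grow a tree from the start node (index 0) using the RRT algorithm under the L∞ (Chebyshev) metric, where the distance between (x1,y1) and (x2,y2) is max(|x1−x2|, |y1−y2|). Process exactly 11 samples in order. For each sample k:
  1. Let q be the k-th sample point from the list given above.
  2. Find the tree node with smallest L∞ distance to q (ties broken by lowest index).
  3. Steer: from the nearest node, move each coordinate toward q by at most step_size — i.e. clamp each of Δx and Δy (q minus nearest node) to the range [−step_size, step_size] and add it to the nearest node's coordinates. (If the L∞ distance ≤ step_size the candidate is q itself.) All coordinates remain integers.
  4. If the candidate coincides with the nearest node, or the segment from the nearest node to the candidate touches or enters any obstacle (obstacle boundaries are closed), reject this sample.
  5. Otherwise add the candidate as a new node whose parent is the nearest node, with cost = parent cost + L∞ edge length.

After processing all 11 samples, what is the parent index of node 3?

Parent of node 3: 1

1. q=(17,12) nearest=0 d=16 new=(7,8) → add node 1 parent=0 cost=6
2. q=(23,14) nearest=1 d=16 new=(13,14) → add node 2 parent=1 cost=12
3. q=(4,34) nearest=2 d=20 new=(7,20) → blocked by [2,10]×[19,22], reject
4. q=(15,2) nearest=1 d=8 new=(13,2) → add node 3 parent=1 cost=12
5. q=(1,8) nearest=0 d=6 new=(1,8) → add node 4 parent=0 cost=6
6. q=(26,32) nearest=2 d=18 new=(19,20) → add node 5 parent=2 cost=18
7. q=(9,4) nearest=1 d=4 new=(9,4) → add node 6 parent=1 cost=10
8. q=(38,31) nearest=5 d=19 new=(25,26) → blocked by [21,25]×[22,34], reject
9. q=(19,2) nearest=3 d=6 new=(19,2) → add node 7 parent=3 cost=18
10. q=(12,3) nearest=3 d=1 new=(12,3) → add node 8 parent=3 cost=13
11. q=(2,23) nearest=2 d=11 new=(7,20) → blocked by [2,10]×[19,22], reject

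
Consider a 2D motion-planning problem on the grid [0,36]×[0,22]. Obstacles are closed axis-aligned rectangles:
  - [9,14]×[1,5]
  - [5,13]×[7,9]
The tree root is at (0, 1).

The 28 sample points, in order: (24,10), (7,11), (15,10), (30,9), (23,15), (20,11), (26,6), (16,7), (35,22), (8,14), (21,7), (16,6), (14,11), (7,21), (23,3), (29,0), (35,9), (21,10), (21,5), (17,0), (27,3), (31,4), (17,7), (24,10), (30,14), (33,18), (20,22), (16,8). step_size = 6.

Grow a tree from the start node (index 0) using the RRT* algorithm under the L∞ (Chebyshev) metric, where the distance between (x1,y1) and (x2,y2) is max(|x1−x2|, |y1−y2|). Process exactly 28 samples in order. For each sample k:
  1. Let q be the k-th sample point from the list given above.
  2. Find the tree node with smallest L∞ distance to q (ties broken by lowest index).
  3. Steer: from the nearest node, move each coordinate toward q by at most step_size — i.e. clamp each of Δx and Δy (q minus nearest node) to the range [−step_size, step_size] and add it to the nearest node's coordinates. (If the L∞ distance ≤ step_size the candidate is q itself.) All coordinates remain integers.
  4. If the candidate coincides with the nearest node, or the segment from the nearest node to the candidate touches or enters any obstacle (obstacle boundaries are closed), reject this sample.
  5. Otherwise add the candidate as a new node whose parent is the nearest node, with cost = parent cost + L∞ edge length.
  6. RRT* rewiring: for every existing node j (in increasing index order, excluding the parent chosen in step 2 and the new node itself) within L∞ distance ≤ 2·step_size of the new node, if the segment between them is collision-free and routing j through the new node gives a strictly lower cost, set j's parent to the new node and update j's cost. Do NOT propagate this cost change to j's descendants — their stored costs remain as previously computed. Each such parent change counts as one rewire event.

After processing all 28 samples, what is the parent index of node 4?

Parent of node 4: 3

1. q=(24,10) nearest=0 d=24 new=(6,7) → blocked by [5,13]×[7,9], reject
2. q=(7,11) nearest=0 d=10 new=(6,7) → blocked by [5,13]×[7,9], reject
3. q=(15,10) nearest=0 d=15 new=(6,7) → blocked by [5,13]×[7,9], reject
4. q=(30,9) nearest=0 d=30 new=(6,7) → blocked by [5,13]×[7,9], reject
5. q=(23,15) nearest=0 d=23 new=(6,7) → blocked by [5,13]×[7,9], reject
6. q=(20,11) nearest=0 d=20 new=(6,7) → blocked by [5,13]×[7,9], reject
7. q=(26,6) nearest=0 d=26 new=(6,6) → add node 1 parent=0 cost=6
8. q=(16,7) nearest=1 d=10 new=(12,7) → blocked by [5,13]×[7,9], reject
9. q=(35,22) nearest=1 d=29 new=(12,12) → blocked by [5,13]×[7,9], reject
10. q=(8,14) nearest=1 d=8 new=(8,12) → blocked by [5,13]×[7,9], reject
11. q=(21,7) nearest=1 d=15 new=(12,7) → blocked by [5,13]×[7,9], reject
12. q=(16,6) nearest=1 d=10 new=(12,6) → add node 2 parent=1 cost=12
13. q=(14,11) nearest=2 d=5 new=(14,11) → blocked by [5,13]×[7,9], reject
14. q=(7,21) nearest=1 d=15 new=(7,12) → blocked by [5,13]×[7,9], reject
15. q=(23,3) nearest=2 d=11 new=(18,3) → blocked by [9,14]×[1,5], reject
16. q=(29,0) nearest=2 d=17 new=(18,0) → blocked by [9,14]×[1,5], reject
17. q=(35,9) nearest=2 d=23 new=(18,9) → add node 3 parent=2 cost=18
18. q=(21,10) nearest=3 d=3 new=(21,10) → add node 4 parent=3 cost=21
19. q=(21,5) nearest=3 d=4 new=(21,5) → add node 5 parent=3 cost=22
20. q=(17,0) nearest=5 d=5 new=(17,0) → add node 6 parent=5 cost=27
21. q=(27,3) nearest=5 d=6 new=(27,3) → add node 7 parent=5 cost=28
22. q=(31,4) nearest=7 d=4 new=(31,4) → add node 8 parent=7 cost=32
23. q=(17,7) nearest=3 d=2 new=(17,7) → add node 9 parent=3 cost=20
24. q=(24,10) nearest=4 d=3 new=(24,10) → add node 10 parent=4 cost=24; rewire 8→10 (31<32)
25. q=(30,14) nearest=10 d=6 new=(30,14) → add node 11 parent=10 cost=30
26. q=(33,18) nearest=11 d=4 new=(33,18) → add node 12 parent=11 cost=34
27. q=(20,22) nearest=11 d=10 new=(24,20) → add node 13 parent=11 cost=36
28. q=(16,8) nearest=9 d=1 new=(16,8) → add node 14 parent=9 cost=21; rewire 13→14 (33<36)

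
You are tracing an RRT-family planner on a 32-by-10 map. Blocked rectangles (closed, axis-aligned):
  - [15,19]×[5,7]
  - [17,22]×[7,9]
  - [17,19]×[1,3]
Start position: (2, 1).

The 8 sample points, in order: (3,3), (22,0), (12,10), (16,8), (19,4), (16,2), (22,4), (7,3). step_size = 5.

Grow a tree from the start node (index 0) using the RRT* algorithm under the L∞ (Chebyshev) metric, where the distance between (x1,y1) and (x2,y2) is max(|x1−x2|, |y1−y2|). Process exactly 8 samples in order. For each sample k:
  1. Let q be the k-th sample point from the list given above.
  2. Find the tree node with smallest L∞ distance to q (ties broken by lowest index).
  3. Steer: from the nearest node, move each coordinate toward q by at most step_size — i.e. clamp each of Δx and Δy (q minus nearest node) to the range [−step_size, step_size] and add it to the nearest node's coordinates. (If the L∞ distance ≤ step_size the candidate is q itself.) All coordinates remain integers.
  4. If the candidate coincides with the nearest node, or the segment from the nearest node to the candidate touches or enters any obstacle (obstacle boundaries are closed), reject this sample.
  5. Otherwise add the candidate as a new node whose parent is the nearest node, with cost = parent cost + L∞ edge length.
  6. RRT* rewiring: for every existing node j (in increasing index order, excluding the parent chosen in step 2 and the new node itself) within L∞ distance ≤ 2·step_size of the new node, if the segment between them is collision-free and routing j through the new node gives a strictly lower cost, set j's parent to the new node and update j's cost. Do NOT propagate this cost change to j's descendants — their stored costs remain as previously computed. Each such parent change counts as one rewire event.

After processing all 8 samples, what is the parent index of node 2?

1. q=(3,3) nearest=0 d=2 new=(3,3) → add node 1 parent=0 cost=2
2. q=(22,0) nearest=1 d=19 new=(8,0) → add node 2 parent=1 cost=7
3. q=(12,10) nearest=1 d=9 new=(8,8) → add node 3 parent=1 cost=7
4. q=(16,8) nearest=2 d=8 new=(13,5) → add node 4 parent=2 cost=12
5. q=(19,4) nearest=4 d=6 new=(18,4) → add node 5 parent=4 cost=17
6. q=(16,2) nearest=5 d=2 new=(16,2) → blocked by [17,19]×[1,3], reject
7. q=(22,4) nearest=5 d=4 new=(22,4) → add node 6 parent=5 cost=21
8. q=(7,3) nearest=2 d=3 new=(7,3) → add node 7 parent=2 cost=10

Parent of node 2: 1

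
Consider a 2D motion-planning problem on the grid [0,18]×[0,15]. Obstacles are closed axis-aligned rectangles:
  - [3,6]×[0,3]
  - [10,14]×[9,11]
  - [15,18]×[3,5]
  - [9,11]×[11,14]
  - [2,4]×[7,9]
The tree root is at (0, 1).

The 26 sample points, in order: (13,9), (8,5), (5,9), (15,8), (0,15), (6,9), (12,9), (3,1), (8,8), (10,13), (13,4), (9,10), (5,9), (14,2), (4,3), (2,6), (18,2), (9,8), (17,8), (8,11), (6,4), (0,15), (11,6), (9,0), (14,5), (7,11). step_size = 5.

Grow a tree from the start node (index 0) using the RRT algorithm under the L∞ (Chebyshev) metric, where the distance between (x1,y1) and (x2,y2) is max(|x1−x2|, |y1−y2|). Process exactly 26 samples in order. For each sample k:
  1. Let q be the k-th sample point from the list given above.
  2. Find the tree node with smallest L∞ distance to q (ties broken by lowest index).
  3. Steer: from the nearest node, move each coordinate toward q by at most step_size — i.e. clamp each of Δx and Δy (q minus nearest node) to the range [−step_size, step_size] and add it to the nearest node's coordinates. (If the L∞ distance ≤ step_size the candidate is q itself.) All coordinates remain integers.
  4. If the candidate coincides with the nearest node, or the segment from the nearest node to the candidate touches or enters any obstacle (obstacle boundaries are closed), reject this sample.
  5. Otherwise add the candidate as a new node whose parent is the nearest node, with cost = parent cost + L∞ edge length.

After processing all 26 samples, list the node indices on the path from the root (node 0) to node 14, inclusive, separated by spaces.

Path: 0 1 2 4 14

1. q=(13,9) nearest=0 d=13 new=(5,6) → add node 1 parent=0 cost=5
2. q=(8,5) nearest=1 d=3 new=(8,5) → add node 2 parent=1 cost=8
3. q=(5,9) nearest=1 d=3 new=(5,9) → add node 3 parent=1 cost=8
4. q=(15,8) nearest=2 d=7 new=(13,8) → add node 4 parent=2 cost=13
5. q=(0,15) nearest=3 d=6 new=(0,14) → add node 5 parent=3 cost=13
6. q=(6,9) nearest=3 d=1 new=(6,9) → add node 6 parent=3 cost=9
7. q=(12,9) nearest=4 d=1 new=(12,9) → blocked by [10,14]×[9,11], reject
8. q=(3,1) nearest=0 d=3 new=(3,1) → blocked by [3,6]×[0,3], reject
9. q=(8,8) nearest=6 d=2 new=(8,8) → add node 7 parent=6 cost=11
10. q=(10,13) nearest=6 d=4 new=(10,13) → blocked by [9,11]×[11,14], reject
11. q=(13,4) nearest=4 d=4 new=(13,4) → add node 8 parent=4 cost=17
12. q=(9,10) nearest=7 d=2 new=(9,10) → add node 9 parent=7 cost=13
13. q=(5,9) nearest=3 d=0 → coincident, reject
14. q=(14,2) nearest=8 d=2 new=(14,2) → add node 10 parent=8 cost=19
15. q=(4,3) nearest=1 d=3 new=(4,3) → blocked by [3,6]×[0,3], reject
16. q=(2,6) nearest=1 d=3 new=(2,6) → add node 11 parent=1 cost=8
17. q=(18,2) nearest=10 d=4 new=(18,2) → add node 12 parent=10 cost=23
18. q=(9,8) nearest=7 d=1 new=(9,8) → add node 13 parent=7 cost=12
19. q=(17,8) nearest=4 d=4 new=(17,8) → add node 14 parent=4 cost=17
20. q=(8,11) nearest=9 d=1 new=(8,11) → add node 15 parent=9 cost=14
21. q=(6,4) nearest=1 d=2 new=(6,4) → add node 16 parent=1 cost=7
22. q=(0,15) nearest=5 d=1 new=(0,15) → add node 17 parent=5 cost=14
23. q=(11,6) nearest=4 d=2 new=(11,6) → add node 18 parent=4 cost=15
24. q=(9,0) nearest=8 d=4 new=(9,0) → add node 19 parent=8 cost=21
25. q=(14,5) nearest=8 d=1 new=(14,5) → add node 20 parent=8 cost=18
26. q=(7,11) nearest=15 d=1 new=(7,11) → add node 21 parent=15 cost=15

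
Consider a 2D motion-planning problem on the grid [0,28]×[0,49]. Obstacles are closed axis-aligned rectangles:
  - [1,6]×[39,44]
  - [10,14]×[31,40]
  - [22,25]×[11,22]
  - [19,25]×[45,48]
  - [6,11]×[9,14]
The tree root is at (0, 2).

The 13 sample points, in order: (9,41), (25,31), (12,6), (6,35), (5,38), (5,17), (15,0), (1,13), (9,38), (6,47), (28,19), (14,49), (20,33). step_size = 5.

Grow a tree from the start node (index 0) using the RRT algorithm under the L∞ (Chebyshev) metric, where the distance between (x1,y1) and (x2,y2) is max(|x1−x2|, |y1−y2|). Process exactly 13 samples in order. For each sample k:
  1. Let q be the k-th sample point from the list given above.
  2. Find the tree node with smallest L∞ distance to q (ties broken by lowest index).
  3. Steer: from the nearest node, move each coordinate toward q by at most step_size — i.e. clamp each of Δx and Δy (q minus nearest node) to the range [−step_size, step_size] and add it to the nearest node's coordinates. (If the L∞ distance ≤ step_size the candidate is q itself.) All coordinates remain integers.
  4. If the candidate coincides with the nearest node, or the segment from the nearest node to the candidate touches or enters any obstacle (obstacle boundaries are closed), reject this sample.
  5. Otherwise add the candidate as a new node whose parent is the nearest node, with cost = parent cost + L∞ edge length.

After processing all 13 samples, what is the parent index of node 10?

1. q=(9,41) nearest=0 d=39 new=(5,7) → add node 1 parent=0 cost=5
2. q=(25,31) nearest=1 d=24 new=(10,12) → blocked by [6,11]×[9,14], reject
3. q=(12,6) nearest=1 d=7 new=(10,6) → add node 2 parent=1 cost=10
4. q=(6,35) nearest=1 d=28 new=(6,12) → blocked by [6,11]×[9,14], reject
5. q=(5,38) nearest=1 d=31 new=(5,12) → add node 3 parent=1 cost=10
6. q=(5,17) nearest=3 d=5 new=(5,17) → add node 4 parent=3 cost=15
7. q=(15,0) nearest=2 d=6 new=(15,1) → add node 5 parent=2 cost=15
8. q=(1,13) nearest=3 d=4 new=(1,13) → add node 6 parent=3 cost=14
9. q=(9,38) nearest=4 d=21 new=(9,22) → add node 7 parent=4 cost=20
10. q=(6,47) nearest=7 d=25 new=(6,27) → add node 8 parent=7 cost=25
11. q=(28,19) nearest=2 d=18 new=(15,11) → add node 9 parent=2 cost=15
12. q=(14,49) nearest=8 d=22 new=(11,32) → blocked by [10,14]×[31,40], reject
13. q=(20,33) nearest=7 d=11 new=(14,27) → add node 10 parent=7 cost=25

Parent of node 10: 7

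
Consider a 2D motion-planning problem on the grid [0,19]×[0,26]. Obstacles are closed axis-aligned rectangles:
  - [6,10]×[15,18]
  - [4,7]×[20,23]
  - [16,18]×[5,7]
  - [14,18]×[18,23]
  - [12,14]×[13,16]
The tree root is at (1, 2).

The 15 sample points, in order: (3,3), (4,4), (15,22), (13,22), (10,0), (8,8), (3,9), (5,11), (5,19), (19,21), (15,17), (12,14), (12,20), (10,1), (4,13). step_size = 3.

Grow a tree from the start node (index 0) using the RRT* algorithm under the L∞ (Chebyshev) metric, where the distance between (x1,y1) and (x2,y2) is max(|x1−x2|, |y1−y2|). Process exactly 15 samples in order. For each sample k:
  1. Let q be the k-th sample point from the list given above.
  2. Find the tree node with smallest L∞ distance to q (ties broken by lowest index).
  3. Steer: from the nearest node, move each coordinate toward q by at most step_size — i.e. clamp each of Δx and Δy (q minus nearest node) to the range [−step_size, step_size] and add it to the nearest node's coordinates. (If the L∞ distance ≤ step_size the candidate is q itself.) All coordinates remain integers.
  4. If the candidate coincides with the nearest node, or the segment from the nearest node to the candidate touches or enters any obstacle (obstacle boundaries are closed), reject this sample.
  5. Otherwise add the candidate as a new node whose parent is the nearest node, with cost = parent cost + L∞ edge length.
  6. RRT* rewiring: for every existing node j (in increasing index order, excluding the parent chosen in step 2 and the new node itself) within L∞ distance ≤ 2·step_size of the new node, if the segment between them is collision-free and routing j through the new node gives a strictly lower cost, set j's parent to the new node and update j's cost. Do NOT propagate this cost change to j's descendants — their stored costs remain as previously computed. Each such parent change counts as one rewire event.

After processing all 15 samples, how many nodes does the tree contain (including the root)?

Node count: 12

1. q=(3,3) nearest=0 d=2 new=(3,3) → add node 1 parent=0 cost=2
2. q=(4,4) nearest=1 d=1 new=(4,4) → add node 2 parent=1 cost=3
3. q=(15,22) nearest=2 d=18 new=(7,7) → add node 3 parent=2 cost=6
4. q=(13,22) nearest=3 d=15 new=(10,10) → add node 4 parent=3 cost=9
5. q=(10,0) nearest=2 d=6 new=(7,1) → add node 5 parent=2 cost=6
6. q=(8,8) nearest=3 d=1 new=(8,8) → add node 6 parent=3 cost=7
7. q=(3,9) nearest=3 d=4 new=(4,9) → add node 7 parent=3 cost=9
8. q=(5,11) nearest=7 d=2 new=(5,11) → add node 8 parent=7 cost=11
9. q=(5,19) nearest=8 d=8 new=(5,14) → add node 9 parent=8 cost=14
10. q=(19,21) nearest=4 d=11 new=(13,13) → blocked by [12,14]×[13,16], reject
11. q=(15,17) nearest=4 d=7 new=(13,13) → blocked by [12,14]×[13,16], reject
12. q=(12,14) nearest=4 d=4 new=(12,13) → blocked by [12,14]×[13,16], reject
13. q=(12,20) nearest=9 d=7 new=(8,17) → blocked by [6,10]×[15,18], reject
14. q=(10,1) nearest=5 d=3 new=(10,1) → add node 10 parent=5 cost=9
15. q=(4,13) nearest=9 d=1 new=(4,13) → add node 11 parent=9 cost=15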